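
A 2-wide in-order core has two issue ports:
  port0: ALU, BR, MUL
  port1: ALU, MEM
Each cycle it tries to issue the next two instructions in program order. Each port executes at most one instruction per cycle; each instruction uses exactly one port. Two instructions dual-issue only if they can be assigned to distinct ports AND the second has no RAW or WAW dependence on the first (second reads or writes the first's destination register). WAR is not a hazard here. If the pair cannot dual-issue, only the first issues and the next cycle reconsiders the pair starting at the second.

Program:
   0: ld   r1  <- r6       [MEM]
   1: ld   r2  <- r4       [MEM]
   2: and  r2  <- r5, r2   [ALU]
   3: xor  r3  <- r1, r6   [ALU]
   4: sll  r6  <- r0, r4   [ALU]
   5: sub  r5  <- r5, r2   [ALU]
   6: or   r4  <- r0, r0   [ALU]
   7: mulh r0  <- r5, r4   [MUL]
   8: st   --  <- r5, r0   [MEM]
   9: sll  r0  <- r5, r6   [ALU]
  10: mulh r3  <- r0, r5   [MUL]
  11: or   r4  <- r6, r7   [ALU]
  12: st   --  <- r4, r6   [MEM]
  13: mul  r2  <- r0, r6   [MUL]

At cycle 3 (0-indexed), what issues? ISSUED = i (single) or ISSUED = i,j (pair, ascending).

[0] i0  ld  -- no-port MEM/MEM
[1] i1  ld  -- RAW+WAW r2
[2] i2,i3  and+xor  -- 2-wide
[3] i4,i5  sll+sub  -- 2-wide
[4] i6  or  -- RAW r4
[5] i7  mulh  -- RAW r0
[6] i8,i9  st+sll  -- 2-wide
[7] i10,i11  mulh+or  -- 2-wide
[8] i12,i13  st+mul  -- 2-wide

ISSUED = 4,5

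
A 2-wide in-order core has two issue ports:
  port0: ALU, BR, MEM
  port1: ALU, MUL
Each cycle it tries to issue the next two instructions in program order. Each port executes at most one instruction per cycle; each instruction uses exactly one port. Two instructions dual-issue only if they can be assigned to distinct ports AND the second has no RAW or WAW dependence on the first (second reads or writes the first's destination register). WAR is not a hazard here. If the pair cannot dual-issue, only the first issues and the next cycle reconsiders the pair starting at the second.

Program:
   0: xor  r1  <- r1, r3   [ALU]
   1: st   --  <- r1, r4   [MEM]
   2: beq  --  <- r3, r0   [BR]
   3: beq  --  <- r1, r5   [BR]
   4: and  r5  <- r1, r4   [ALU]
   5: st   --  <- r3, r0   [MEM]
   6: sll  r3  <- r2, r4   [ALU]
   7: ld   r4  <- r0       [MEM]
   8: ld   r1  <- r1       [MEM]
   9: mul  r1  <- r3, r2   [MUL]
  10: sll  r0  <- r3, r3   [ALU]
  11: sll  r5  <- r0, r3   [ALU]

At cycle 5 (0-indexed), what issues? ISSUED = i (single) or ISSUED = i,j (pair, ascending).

  cy0 -> i0 (xor) RAW r1
  cy1 -> i1 (st) no-port MEM/BR
  cy2 -> i2 (beq) no-port BR/BR
  cy3 -> i3,i4 (beq/and) 2-wide
  cy4 -> i5,i6 (st/sll) 2-wide
  cy5 -> i7 (ld) no-port MEM/MEM
  cy6 -> i8 (ld) WAW r1
  cy7 -> i9,i10 (mul/sll) 2-wide
  cy8 -> i11 (sll) tail

ISSUED = 7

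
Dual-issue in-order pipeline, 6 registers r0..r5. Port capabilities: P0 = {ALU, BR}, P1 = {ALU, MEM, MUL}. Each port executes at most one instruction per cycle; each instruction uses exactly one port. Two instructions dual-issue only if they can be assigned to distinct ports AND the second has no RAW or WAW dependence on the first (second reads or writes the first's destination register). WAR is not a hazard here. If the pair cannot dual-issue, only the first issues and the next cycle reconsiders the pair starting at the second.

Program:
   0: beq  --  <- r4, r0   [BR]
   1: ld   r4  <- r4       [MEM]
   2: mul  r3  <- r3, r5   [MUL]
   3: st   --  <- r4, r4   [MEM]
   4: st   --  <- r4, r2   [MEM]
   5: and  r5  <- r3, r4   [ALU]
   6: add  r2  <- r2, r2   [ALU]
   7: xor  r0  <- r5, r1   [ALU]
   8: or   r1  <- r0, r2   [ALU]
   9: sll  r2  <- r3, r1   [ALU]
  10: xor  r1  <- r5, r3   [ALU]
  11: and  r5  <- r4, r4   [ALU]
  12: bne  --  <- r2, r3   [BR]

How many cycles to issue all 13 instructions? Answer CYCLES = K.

CYCLES = 8

[0] i0&i1  beq.BR ld.MEM  -- 2-wide
[1] i2  mul.MUL  -- no-port MUL/MEM
[2] i3  st.MEM  -- no-port MEM/MEM
[3] i4&i5  st.MEM and.ALU  -- 2-wide
[4] i6&i7  add.ALU xor.ALU  -- 2-wide
[5] i8  or.ALU  -- RAW r1
[6] i9&i10  sll.ALU xor.ALU  -- 2-wide
[7] i11&i12  and.ALU bne.BR  -- 2-wide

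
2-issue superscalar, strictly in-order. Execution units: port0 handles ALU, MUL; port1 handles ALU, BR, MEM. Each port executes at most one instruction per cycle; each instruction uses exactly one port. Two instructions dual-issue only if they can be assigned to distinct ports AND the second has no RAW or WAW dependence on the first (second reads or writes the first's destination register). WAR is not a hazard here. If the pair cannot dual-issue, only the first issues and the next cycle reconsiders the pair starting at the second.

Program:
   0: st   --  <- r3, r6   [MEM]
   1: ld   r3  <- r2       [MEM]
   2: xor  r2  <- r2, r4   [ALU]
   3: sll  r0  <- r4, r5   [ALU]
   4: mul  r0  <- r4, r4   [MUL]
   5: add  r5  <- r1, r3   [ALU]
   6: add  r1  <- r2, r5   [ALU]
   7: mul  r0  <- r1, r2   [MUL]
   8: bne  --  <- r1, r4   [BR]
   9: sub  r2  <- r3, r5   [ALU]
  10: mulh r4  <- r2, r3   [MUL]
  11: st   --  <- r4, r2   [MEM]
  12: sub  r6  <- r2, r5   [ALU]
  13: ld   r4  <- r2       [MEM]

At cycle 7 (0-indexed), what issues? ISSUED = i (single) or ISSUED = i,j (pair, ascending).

ISSUED = 10

#0 head=0: st.MEM i0 no-port MEM/MEM
#1 head=1: ld.MEM+xor.ALU i1,i2 2-wide
#2 head=3: sll.ALU i3 WAW r0
#3 head=4: mul.MUL+add.ALU i4,i5 2-wide
#4 head=6: add.ALU i6 RAW r1
#5 head=7: mul.MUL+bne.BR i7,i8 2-wide
#6 head=9: sub.ALU i9 RAW r2
#7 head=10: mulh.MUL i10 RAW r4
#8 head=11: st.MEM+sub.ALU i11,i12 2-wide
#9 head=13: ld.MEM i13 tail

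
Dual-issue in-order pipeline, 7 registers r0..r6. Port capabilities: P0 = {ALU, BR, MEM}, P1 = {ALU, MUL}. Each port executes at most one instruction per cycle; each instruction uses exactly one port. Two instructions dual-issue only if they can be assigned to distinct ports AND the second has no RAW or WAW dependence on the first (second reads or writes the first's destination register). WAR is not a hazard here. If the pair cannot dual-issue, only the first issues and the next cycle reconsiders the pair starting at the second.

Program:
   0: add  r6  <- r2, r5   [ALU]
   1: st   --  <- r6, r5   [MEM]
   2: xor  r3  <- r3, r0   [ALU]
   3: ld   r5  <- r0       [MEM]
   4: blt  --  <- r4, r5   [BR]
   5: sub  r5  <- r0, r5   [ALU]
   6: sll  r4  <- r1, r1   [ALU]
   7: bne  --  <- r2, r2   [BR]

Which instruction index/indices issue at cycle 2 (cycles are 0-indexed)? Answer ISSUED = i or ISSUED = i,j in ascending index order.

ISSUED = 3

  cy0 -> i0 (add.ALU) RAW r6
  cy1 -> i1+i2 (st.MEM xor.ALU) pair
  cy2 -> i3 (ld.MEM) no-port MEM/BR
  cy3 -> i4+i5 (blt.BR sub.ALU) pair
  cy4 -> i6+i7 (sll.ALU bne.BR) pair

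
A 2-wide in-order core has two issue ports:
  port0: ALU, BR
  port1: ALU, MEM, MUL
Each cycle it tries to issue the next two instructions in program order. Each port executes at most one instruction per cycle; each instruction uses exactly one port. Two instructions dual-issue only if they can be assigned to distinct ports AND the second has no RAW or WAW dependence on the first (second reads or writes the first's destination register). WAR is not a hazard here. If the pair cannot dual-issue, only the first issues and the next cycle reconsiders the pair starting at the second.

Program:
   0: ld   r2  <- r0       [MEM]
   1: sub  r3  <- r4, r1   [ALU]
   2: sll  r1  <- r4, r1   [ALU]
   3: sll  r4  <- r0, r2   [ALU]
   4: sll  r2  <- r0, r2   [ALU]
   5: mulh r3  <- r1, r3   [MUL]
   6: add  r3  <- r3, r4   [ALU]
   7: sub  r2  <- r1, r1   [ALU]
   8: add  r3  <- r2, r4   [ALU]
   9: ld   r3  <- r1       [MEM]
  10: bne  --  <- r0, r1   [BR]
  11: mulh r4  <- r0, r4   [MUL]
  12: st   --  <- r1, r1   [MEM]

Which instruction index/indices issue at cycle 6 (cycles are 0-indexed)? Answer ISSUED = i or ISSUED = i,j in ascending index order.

#0 head=0: ld+sub i0,i1 2-wide
#1 head=2: sll+sll i2,i3 2-wide
#2 head=4: sll+mulh i4,i5 2-wide
#3 head=6: add+sub i6,i7 2-wide
#4 head=8: add i8 WAW r3
#5 head=9: ld+bne i9,i10 2-wide
#6 head=11: mulh i11 no-port MUL/MEM
#7 head=12: st i12 tail

ISSUED = 11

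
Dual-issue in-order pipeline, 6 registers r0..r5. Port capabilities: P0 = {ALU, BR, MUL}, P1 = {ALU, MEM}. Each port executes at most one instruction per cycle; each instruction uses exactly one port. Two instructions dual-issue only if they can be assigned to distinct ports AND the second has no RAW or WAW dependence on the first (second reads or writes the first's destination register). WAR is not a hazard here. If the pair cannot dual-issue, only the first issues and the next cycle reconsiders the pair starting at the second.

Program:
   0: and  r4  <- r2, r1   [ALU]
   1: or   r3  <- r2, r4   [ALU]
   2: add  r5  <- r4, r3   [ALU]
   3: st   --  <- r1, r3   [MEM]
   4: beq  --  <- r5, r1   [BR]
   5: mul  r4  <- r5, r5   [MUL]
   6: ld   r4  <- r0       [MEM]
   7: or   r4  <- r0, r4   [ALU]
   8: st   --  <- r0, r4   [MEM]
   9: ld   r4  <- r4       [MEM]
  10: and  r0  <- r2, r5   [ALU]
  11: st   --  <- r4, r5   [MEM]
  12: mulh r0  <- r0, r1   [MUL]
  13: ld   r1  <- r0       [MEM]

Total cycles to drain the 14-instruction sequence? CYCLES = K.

c0: i0 and.ALU  RAW r4
c1: i1 or.ALU  RAW r3
c2: i2+i3 add.ALU st.MEM  pair
c3: i4 beq.BR  no-port BR/MUL
c4: i5 mul.MUL  WAW r4
c5: i6 ld.MEM  RAW+WAW r4
c6: i7 or.ALU  RAW r4
c7: i8 st.MEM  no-port MEM/MEM
c8: i9+i10 ld.MEM and.ALU  pair
c9: i11+i12 st.MEM mulh.MUL  pair
c10: i13 ld.MEM  tail

CYCLES = 11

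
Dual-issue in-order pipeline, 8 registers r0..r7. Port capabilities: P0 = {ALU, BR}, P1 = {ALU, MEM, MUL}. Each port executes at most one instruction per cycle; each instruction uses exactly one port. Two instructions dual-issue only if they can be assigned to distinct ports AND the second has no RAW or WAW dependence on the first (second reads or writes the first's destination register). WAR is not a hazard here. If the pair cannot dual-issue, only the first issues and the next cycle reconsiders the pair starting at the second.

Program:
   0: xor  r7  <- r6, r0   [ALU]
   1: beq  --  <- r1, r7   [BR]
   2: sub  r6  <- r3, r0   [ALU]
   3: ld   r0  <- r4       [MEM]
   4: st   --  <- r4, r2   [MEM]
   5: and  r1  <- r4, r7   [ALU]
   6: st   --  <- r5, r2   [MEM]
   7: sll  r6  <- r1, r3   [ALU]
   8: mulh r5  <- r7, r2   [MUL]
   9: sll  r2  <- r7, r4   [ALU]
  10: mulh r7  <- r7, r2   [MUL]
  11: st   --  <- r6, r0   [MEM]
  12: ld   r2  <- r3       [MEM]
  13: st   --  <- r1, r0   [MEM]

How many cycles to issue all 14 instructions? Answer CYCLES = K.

CYCLES = 10

#0 head=0: xor i0 RAW r7
#1 head=1: beq;sub i1,i2 2-wide
#2 head=3: ld i3 no-port MEM/MEM
#3 head=4: st;and i4,i5 2-wide
#4 head=6: st;sll i6,i7 2-wide
#5 head=8: mulh;sll i8,i9 2-wide
#6 head=10: mulh i10 no-port MUL/MEM
#7 head=11: st i11 no-port MEM/MEM
#8 head=12: ld i12 no-port MEM/MEM
#9 head=13: st i13 tail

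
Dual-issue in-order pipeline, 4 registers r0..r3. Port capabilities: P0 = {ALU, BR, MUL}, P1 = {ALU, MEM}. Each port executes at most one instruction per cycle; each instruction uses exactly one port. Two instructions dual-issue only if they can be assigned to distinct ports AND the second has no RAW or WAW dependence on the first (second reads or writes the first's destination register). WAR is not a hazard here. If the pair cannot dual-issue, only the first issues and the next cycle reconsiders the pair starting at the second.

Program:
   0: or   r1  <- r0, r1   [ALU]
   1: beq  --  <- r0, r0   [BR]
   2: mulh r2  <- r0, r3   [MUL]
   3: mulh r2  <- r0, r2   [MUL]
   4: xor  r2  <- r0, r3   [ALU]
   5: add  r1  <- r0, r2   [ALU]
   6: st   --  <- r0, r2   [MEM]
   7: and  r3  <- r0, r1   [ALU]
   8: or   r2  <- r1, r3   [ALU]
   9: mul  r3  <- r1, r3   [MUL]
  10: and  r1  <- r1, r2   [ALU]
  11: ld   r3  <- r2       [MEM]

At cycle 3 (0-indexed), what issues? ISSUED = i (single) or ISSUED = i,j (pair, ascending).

ISSUED = 4

c0: i0&i1 or.ALU;beq.BR  pair
c1: i2 mulh.MUL  no-port MUL/MUL
c2: i3 mulh.MUL  WAW r2
c3: i4 xor.ALU  RAW r2
c4: i5&i6 add.ALU;st.MEM  pair
c5: i7 and.ALU  RAW r3
c6: i8&i9 or.ALU;mul.MUL  pair
c7: i10&i11 and.ALU;ld.MEM  pair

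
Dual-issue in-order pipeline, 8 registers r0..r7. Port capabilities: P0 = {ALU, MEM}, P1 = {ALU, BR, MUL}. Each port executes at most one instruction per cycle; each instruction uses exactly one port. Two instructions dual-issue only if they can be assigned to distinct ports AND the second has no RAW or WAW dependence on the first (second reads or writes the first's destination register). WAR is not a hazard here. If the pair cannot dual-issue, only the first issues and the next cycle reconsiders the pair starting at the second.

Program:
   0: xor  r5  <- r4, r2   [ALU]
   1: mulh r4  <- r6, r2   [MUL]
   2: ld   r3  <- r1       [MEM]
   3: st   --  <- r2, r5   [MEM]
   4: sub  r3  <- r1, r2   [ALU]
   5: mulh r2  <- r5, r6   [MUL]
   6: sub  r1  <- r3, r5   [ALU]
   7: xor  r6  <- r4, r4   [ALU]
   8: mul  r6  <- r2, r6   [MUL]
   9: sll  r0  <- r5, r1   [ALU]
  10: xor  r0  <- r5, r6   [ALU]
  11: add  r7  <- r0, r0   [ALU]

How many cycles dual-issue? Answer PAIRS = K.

t=0 i0+i1:xor;mulh ; 2-wide
t=1 i2:ld ; no-port MEM/MEM
t=2 i3+i4:st;sub ; 2-wide
t=3 i5+i6:mulh;sub ; 2-wide
t=4 i7:xor ; RAW+WAW r6
t=5 i8+i9:mul;sll ; 2-wide
t=6 i10:xor ; RAW r0
t=7 i11:add ; tail

PAIRS = 4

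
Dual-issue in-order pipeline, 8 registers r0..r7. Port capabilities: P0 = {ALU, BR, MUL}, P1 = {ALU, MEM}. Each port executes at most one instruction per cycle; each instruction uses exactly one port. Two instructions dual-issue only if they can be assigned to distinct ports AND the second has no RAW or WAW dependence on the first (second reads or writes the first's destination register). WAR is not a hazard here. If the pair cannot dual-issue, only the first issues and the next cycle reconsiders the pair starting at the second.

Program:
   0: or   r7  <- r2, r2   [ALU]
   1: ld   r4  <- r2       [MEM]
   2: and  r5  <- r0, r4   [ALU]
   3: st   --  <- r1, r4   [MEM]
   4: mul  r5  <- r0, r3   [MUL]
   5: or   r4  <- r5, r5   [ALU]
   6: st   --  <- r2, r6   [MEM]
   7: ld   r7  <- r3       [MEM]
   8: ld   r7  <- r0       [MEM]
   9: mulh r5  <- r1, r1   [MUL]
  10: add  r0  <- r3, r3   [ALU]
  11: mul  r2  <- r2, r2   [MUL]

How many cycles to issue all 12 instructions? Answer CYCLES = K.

CYCLES = 7

t=0 i0/i1:or+ld ; 2-wide
t=1 i2/i3:and+st ; 2-wide
t=2 i4:mul ; RAW r5
t=3 i5/i6:or+st ; 2-wide
t=4 i7:ld ; no-port MEM/MEM
t=5 i8/i9:ld+mulh ; 2-wide
t=6 i10/i11:add+mul ; 2-wide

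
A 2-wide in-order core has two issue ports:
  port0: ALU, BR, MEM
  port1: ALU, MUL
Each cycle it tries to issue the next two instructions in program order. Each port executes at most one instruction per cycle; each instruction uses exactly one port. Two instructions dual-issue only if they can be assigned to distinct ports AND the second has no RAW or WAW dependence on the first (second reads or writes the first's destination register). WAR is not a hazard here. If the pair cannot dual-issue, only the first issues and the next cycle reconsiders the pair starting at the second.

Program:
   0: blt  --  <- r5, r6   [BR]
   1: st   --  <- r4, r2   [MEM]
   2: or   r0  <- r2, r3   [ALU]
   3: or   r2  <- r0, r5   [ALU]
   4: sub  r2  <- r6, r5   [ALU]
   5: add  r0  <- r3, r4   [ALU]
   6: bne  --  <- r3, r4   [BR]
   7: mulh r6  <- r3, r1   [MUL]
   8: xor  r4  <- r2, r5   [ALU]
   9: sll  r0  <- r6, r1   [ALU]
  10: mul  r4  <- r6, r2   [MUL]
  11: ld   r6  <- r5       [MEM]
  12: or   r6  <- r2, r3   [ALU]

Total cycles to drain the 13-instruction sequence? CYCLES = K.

CYCLES = 8

c0: i0 blt.BR  no-port BR/MEM
c1: i1/i2 st.MEM+or.ALU  pair
c2: i3 or.ALU  WAW r2
c3: i4/i5 sub.ALU+add.ALU  pair
c4: i6/i7 bne.BR+mulh.MUL  pair
c5: i8/i9 xor.ALU+sll.ALU  pair
c6: i10/i11 mul.MUL+ld.MEM  pair
c7: i12 or.ALU  tail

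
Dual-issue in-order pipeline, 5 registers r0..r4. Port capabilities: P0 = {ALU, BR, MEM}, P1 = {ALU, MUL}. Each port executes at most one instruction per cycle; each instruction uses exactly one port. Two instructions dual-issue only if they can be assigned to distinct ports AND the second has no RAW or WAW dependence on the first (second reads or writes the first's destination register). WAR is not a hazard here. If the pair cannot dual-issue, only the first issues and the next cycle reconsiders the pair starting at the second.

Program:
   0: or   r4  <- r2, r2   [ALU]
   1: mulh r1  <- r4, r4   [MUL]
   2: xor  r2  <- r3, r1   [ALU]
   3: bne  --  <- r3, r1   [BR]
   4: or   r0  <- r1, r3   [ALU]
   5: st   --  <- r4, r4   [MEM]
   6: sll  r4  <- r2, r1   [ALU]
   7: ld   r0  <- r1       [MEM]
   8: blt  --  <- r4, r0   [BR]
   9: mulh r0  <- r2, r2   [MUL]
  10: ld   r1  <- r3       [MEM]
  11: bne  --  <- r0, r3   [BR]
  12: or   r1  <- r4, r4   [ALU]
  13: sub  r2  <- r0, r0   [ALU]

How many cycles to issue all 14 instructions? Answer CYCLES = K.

[0] i0  or.ALU  -- RAW r4
[1] i1  mulh.MUL  -- RAW r1
[2] i2/i3  xor.ALU+bne.BR  -- dual
[3] i4/i5  or.ALU+st.MEM  -- dual
[4] i6/i7  sll.ALU+ld.MEM  -- dual
[5] i8/i9  blt.BR+mulh.MUL  -- dual
[6] i10  ld.MEM  -- no-port MEM/BR
[7] i11/i12  bne.BR+or.ALU  -- dual
[8] i13  sub.ALU  -- tail

CYCLES = 9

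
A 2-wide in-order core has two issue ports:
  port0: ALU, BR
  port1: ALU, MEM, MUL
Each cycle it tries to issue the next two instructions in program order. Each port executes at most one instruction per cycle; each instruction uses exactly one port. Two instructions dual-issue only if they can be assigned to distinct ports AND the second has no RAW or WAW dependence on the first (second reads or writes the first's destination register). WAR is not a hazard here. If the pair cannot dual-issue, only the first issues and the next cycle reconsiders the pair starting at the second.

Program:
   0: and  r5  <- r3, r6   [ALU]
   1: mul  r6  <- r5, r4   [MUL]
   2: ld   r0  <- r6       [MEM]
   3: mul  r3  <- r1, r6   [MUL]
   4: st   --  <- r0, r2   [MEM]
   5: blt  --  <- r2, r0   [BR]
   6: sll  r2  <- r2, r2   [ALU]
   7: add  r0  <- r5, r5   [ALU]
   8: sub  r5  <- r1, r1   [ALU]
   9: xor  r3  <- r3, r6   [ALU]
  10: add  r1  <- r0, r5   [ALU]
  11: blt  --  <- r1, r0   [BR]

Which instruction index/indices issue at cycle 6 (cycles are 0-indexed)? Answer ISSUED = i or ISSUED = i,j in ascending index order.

ISSUED = 8,9

0. and.ALU @i0  | RAW r5
1. mul.MUL @i1  | no-port MUL/MEM
2. ld.MEM @i2  | no-port MEM/MUL
3. mul.MUL @i3  | no-port MUL/MEM
4. st.MEM+blt.BR @i4+i5  | pair
5. sll.ALU+add.ALU @i6+i7  | pair
6. sub.ALU+xor.ALU @i8+i9  | pair
7. add.ALU @i10  | RAW r1
8. blt.BR @i11  | tail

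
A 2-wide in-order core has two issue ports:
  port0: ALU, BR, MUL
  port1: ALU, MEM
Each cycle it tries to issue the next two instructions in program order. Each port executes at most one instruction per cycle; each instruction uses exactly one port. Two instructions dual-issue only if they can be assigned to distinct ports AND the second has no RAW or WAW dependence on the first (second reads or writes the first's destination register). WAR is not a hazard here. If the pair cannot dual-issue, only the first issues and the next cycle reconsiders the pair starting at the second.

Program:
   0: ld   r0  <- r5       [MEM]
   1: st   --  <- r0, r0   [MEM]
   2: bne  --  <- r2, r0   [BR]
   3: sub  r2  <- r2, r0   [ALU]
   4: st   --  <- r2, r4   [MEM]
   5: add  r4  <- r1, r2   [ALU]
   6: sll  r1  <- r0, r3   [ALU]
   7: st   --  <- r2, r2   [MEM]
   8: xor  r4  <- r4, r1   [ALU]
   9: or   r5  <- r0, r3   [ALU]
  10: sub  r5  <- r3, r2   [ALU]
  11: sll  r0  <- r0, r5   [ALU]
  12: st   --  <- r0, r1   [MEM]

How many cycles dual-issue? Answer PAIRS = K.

#0 head=0: ld.MEM i0 no-port MEM/MEM
#1 head=1: st.MEM bne.BR i1,i2 2-wide
#2 head=3: sub.ALU i3 RAW r2
#3 head=4: st.MEM add.ALU i4,i5 2-wide
#4 head=6: sll.ALU st.MEM i6,i7 2-wide
#5 head=8: xor.ALU or.ALU i8,i9 2-wide
#6 head=10: sub.ALU i10 RAW r5
#7 head=11: sll.ALU i11 RAW r0
#8 head=12: st.MEM i12 tail

PAIRS = 4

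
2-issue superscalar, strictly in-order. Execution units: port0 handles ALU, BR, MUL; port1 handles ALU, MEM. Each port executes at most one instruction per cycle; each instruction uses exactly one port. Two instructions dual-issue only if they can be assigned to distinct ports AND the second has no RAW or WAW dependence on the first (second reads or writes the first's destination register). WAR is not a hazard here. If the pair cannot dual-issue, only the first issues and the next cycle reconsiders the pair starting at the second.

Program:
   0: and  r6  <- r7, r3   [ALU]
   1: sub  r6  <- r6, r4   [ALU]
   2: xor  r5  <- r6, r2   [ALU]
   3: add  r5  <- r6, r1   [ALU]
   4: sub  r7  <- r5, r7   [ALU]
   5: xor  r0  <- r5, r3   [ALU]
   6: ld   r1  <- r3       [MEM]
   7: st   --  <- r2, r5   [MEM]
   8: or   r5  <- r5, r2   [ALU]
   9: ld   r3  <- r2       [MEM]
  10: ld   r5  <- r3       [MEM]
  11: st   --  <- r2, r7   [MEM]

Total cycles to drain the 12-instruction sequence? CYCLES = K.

CYCLES = 10

[0] i0  and  -- RAW+WAW r6
[1] i1  sub  -- RAW r6
[2] i2  xor  -- WAW r5
[3] i3  add  -- RAW r5
[4] i4,i5  sub+xor  -- 2-wide
[5] i6  ld  -- no-port MEM/MEM
[6] i7,i8  st+or  -- 2-wide
[7] i9  ld  -- no-port MEM/MEM
[8] i10  ld  -- no-port MEM/MEM
[9] i11  st  -- tail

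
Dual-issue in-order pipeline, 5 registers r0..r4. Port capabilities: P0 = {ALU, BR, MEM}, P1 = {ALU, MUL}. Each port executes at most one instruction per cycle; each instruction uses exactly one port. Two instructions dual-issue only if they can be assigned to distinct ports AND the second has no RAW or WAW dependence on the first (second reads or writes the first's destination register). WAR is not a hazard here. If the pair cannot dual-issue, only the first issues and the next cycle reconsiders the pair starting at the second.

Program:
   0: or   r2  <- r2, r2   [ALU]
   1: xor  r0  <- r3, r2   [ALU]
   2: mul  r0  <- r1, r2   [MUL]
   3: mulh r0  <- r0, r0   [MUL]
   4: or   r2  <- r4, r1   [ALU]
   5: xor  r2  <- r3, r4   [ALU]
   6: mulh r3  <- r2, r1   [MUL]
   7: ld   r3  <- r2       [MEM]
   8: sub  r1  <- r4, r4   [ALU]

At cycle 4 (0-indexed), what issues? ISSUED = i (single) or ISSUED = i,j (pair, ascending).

ISSUED = 5

0. or @i0  | RAW r2
1. xor @i1  | WAW r0
2. mul @i2  | no-port MUL/MUL
3. mulh/or @i3&i4  | 2-wide
4. xor @i5  | RAW r2
5. mulh @i6  | WAW r3
6. ld/sub @i7&i8  | 2-wide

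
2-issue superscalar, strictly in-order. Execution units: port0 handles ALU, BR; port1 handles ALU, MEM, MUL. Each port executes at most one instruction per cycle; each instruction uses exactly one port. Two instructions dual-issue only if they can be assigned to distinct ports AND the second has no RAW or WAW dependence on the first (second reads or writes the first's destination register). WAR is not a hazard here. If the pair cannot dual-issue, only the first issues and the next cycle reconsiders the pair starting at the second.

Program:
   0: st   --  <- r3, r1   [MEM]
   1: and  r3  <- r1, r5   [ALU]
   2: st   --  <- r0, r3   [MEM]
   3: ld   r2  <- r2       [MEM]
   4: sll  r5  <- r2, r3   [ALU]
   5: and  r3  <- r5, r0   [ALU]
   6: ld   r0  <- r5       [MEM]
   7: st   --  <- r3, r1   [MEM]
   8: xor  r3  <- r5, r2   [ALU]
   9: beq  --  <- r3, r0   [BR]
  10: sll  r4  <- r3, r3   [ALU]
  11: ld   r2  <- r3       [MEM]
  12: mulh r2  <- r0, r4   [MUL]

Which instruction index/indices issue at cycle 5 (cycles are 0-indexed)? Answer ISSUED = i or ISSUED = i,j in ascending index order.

[0] i0+i1  st.MEM+and.ALU  -- dual
[1] i2  st.MEM  -- no-port MEM/MEM
[2] i3  ld.MEM  -- RAW r2
[3] i4  sll.ALU  -- RAW r5
[4] i5+i6  and.ALU+ld.MEM  -- dual
[5] i7+i8  st.MEM+xor.ALU  -- dual
[6] i9+i10  beq.BR+sll.ALU  -- dual
[7] i11  ld.MEM  -- no-port MEM/MUL
[8] i12  mulh.MUL  -- tail

ISSUED = 7,8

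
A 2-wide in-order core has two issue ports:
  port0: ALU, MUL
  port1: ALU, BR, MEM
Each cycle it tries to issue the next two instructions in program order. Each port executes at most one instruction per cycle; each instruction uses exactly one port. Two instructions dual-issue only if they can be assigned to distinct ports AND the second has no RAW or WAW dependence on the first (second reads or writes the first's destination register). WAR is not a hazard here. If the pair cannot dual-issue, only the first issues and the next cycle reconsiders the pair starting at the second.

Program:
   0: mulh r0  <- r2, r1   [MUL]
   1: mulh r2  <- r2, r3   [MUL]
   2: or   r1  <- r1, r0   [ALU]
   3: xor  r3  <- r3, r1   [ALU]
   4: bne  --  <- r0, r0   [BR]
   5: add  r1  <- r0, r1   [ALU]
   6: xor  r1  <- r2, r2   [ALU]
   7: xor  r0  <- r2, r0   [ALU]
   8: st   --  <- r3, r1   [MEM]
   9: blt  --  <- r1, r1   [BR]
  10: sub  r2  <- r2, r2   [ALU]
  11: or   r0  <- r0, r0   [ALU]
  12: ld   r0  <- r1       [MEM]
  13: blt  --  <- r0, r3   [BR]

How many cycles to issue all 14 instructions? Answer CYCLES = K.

CYCLES = 10

t=0 i0:mulh ; no-port MUL/MUL
t=1 i1/i2:mulh;or ; 2-wide
t=2 i3/i4:xor;bne ; 2-wide
t=3 i5:add ; WAW r1
t=4 i6/i7:xor;xor ; 2-wide
t=5 i8:st ; no-port MEM/BR
t=6 i9/i10:blt;sub ; 2-wide
t=7 i11:or ; WAW r0
t=8 i12:ld ; no-port MEM/BR
t=9 i13:blt ; tail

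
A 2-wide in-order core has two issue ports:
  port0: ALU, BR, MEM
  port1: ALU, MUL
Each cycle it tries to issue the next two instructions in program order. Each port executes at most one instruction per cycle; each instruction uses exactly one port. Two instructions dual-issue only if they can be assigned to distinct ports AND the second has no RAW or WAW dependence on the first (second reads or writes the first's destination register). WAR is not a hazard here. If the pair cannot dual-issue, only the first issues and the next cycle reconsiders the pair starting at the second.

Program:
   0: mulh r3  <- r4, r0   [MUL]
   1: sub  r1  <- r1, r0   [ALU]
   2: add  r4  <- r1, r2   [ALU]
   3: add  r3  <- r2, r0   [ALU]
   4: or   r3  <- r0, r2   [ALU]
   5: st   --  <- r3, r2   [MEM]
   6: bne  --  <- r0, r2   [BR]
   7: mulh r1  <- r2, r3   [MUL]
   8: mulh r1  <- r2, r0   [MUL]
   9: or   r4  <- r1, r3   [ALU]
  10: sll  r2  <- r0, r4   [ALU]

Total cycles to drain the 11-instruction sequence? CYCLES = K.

CYCLES = 8

[0] i0/i1  mulh+sub  -- 2-wide
[1] i2/i3  add+add  -- 2-wide
[2] i4  or  -- RAW r3
[3] i5  st  -- no-port MEM/BR
[4] i6/i7  bne+mulh  -- 2-wide
[5] i8  mulh  -- RAW r1
[6] i9  or  -- RAW r4
[7] i10  sll  -- tail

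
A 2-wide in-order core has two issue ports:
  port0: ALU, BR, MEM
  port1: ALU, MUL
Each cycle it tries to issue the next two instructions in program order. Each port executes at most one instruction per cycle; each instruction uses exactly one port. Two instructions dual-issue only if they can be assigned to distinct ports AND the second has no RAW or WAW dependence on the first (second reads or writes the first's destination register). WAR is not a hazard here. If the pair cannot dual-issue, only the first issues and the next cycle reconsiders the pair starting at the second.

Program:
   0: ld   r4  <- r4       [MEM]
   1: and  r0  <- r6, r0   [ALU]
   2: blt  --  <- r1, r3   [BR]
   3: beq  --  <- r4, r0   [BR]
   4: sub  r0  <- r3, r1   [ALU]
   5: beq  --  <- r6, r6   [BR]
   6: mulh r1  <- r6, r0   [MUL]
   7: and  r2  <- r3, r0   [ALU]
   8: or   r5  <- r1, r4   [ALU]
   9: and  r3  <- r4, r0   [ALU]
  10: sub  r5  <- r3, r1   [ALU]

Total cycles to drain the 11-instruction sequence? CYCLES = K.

  cy0 -> i0/i1 (ld;and) 2-wide
  cy1 -> i2 (blt) no-port BR/BR
  cy2 -> i3/i4 (beq;sub) 2-wide
  cy3 -> i5/i6 (beq;mulh) 2-wide
  cy4 -> i7/i8 (and;or) 2-wide
  cy5 -> i9 (and) RAW r3
  cy6 -> i10 (sub) tail

CYCLES = 7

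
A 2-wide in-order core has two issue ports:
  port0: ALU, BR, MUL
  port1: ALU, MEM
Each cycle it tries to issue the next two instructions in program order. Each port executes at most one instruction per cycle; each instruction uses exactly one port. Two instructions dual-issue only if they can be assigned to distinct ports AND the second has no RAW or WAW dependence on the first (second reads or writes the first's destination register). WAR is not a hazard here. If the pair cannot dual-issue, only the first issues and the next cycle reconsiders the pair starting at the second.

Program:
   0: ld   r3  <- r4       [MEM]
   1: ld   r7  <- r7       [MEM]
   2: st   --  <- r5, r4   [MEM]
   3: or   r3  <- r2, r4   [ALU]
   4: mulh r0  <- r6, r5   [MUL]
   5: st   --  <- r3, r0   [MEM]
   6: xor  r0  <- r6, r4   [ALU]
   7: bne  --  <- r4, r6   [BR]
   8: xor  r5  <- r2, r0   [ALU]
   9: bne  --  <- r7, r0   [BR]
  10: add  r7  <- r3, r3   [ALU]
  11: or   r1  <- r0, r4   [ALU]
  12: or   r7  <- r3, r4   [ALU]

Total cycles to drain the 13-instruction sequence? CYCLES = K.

[0] i0  ld  -- no-port MEM/MEM
[1] i1  ld  -- no-port MEM/MEM
[2] i2+i3  st/or  -- pair
[3] i4  mulh  -- RAW r0
[4] i5+i6  st/xor  -- pair
[5] i7+i8  bne/xor  -- pair
[6] i9+i10  bne/add  -- pair
[7] i11+i12  or/or  -- pair

CYCLES = 8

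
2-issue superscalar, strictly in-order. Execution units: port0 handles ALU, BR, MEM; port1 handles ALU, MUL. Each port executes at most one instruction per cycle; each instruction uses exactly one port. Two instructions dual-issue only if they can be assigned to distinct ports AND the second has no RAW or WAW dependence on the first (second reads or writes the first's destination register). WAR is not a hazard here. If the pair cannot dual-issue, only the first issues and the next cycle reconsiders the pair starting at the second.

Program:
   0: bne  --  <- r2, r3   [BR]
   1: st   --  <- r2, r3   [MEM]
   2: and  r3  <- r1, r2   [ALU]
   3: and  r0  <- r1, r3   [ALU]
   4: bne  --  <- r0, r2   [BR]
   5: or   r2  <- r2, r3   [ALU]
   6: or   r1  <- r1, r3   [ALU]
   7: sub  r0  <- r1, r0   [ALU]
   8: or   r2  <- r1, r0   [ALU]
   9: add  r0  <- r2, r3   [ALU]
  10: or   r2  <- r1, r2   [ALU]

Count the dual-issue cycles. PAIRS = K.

PAIRS = 3

  cy0 -> i0 (bne.BR) no-port BR/MEM
  cy1 -> i1,i2 (st.MEM+and.ALU) 2-wide
  cy2 -> i3 (and.ALU) RAW r0
  cy3 -> i4,i5 (bne.BR+or.ALU) 2-wide
  cy4 -> i6 (or.ALU) RAW r1
  cy5 -> i7 (sub.ALU) RAW r0
  cy6 -> i8 (or.ALU) RAW r2
  cy7 -> i9,i10 (add.ALU+or.ALU) 2-wide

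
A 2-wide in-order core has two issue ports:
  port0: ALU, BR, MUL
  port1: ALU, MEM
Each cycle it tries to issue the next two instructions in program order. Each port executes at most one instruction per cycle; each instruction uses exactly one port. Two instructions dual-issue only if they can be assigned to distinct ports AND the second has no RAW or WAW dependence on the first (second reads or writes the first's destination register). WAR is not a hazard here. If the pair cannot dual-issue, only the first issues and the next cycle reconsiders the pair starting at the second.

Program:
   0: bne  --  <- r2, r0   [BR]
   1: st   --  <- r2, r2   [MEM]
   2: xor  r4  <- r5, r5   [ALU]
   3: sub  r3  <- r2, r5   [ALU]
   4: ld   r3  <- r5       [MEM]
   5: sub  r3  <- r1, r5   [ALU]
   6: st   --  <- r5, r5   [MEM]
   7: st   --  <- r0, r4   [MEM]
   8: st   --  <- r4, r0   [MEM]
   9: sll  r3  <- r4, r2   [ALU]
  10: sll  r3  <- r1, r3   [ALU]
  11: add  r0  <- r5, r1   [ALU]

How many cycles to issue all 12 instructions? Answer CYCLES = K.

  cy0 -> i0&i1 (bne.BR/st.MEM) pair
  cy1 -> i2&i3 (xor.ALU/sub.ALU) pair
  cy2 -> i4 (ld.MEM) WAW r3
  cy3 -> i5&i6 (sub.ALU/st.MEM) pair
  cy4 -> i7 (st.MEM) no-port MEM/MEM
  cy5 -> i8&i9 (st.MEM/sll.ALU) pair
  cy6 -> i10&i11 (sll.ALU/add.ALU) pair

CYCLES = 7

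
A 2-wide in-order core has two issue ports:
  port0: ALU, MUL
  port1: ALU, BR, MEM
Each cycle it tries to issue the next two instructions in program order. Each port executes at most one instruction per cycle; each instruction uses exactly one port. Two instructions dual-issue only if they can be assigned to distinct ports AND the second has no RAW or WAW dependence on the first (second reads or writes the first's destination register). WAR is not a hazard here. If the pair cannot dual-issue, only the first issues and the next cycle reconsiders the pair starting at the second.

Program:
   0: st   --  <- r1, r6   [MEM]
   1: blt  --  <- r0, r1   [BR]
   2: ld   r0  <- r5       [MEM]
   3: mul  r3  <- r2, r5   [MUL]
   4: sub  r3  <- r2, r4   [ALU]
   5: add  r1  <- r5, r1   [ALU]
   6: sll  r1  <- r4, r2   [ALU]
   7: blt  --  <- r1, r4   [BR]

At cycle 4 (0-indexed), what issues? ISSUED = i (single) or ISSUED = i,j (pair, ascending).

ISSUED = 6

t=0 i0:st ; no-port MEM/BR
t=1 i1:blt ; no-port BR/MEM
t=2 i2&i3:ld mul ; pair
t=3 i4&i5:sub add ; pair
t=4 i6:sll ; RAW r1
t=5 i7:blt ; tail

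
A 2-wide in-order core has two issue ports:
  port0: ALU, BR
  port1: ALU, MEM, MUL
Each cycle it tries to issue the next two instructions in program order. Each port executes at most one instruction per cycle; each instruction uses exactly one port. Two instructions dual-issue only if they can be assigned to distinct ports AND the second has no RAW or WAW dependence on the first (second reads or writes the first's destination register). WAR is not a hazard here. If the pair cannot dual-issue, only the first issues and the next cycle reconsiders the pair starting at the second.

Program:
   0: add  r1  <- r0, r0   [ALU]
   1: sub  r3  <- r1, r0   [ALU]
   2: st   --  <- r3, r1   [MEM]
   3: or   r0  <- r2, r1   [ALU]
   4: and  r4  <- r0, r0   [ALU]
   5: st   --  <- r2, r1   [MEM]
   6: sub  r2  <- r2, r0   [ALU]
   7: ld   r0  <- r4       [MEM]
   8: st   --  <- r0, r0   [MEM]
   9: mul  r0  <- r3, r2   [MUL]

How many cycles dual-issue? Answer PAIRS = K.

[0] i0  add  -- RAW r1
[1] i1  sub  -- RAW r3
[2] i2/i3  st+or  -- 2-wide
[3] i4/i5  and+st  -- 2-wide
[4] i6/i7  sub+ld  -- 2-wide
[5] i8  st  -- no-port MEM/MUL
[6] i9  mul  -- tail

PAIRS = 3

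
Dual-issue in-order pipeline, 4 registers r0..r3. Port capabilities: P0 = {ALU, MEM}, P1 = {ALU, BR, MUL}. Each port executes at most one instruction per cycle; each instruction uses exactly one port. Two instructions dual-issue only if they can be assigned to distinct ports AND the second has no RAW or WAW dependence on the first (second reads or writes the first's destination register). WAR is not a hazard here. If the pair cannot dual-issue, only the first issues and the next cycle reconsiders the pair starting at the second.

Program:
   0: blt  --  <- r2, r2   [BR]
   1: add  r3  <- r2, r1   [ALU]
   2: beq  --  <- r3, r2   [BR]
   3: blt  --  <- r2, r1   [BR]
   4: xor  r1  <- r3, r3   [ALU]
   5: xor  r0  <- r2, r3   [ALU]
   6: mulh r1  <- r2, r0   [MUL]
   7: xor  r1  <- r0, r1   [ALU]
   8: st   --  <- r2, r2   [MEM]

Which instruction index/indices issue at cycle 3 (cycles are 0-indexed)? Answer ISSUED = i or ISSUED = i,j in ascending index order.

c0: i0&i1 blt.BR add.ALU  2-wide
c1: i2 beq.BR  no-port BR/BR
c2: i3&i4 blt.BR xor.ALU  2-wide
c3: i5 xor.ALU  RAW r0
c4: i6 mulh.MUL  RAW+WAW r1
c5: i7&i8 xor.ALU st.MEM  2-wide

ISSUED = 5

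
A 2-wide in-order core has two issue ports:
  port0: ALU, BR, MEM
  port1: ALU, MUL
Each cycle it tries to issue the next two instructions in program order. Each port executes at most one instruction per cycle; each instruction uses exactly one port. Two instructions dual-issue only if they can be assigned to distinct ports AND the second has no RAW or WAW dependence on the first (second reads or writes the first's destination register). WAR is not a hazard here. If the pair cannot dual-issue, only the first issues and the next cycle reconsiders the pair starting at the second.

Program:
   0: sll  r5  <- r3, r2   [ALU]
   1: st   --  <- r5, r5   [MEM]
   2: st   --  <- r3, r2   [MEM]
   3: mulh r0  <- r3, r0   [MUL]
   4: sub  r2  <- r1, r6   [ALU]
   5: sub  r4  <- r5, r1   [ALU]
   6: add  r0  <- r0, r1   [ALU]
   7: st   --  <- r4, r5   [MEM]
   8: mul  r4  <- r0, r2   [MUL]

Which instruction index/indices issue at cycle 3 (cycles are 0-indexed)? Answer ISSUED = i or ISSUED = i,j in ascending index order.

ISSUED = 4,5

  cy0 -> i0 (sll) RAW r5
  cy1 -> i1 (st) no-port MEM/MEM
  cy2 -> i2/i3 (st/mulh) dual
  cy3 -> i4/i5 (sub/sub) dual
  cy4 -> i6/i7 (add/st) dual
  cy5 -> i8 (mul) tail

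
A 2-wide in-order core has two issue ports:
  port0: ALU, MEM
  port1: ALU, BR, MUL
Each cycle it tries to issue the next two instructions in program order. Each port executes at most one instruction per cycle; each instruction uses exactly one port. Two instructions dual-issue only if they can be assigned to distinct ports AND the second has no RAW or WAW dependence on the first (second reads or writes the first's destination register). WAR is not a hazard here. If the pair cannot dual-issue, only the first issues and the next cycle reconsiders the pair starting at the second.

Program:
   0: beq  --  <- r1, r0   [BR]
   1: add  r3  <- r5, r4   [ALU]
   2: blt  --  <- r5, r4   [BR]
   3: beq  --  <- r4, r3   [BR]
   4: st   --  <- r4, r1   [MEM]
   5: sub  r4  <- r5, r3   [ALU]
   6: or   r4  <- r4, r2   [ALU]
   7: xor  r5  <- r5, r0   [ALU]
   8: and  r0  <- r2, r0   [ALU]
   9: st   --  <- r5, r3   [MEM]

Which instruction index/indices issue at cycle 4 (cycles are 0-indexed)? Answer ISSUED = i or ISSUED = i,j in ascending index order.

t=0 i0+i1:beq;add ; dual
t=1 i2:blt ; no-port BR/BR
t=2 i3+i4:beq;st ; dual
t=3 i5:sub ; RAW+WAW r4
t=4 i6+i7:or;xor ; dual
t=5 i8+i9:and;st ; dual

ISSUED = 6,7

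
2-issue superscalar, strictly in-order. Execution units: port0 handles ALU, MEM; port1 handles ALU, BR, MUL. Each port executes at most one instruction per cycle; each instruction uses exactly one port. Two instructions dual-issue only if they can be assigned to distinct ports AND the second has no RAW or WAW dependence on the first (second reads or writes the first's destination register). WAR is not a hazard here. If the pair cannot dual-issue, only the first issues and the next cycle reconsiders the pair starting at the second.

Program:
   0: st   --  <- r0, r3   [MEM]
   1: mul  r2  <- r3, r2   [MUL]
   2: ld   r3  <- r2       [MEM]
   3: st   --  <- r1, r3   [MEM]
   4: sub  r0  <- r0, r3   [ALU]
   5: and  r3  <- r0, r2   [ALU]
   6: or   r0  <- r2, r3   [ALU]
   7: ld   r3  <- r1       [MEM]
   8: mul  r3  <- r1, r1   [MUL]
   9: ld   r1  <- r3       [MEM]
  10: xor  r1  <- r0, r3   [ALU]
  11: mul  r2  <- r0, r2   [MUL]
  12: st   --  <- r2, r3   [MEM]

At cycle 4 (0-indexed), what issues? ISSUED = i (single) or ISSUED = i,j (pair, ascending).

ISSUED = 6,7

#0 head=0: st/mul i0,i1 pair
#1 head=2: ld i2 no-port MEM/MEM
#2 head=3: st/sub i3,i4 pair
#3 head=5: and i5 RAW r3
#4 head=6: or/ld i6,i7 pair
#5 head=8: mul i8 RAW r3
#6 head=9: ld i9 WAW r1
#7 head=10: xor/mul i10,i11 pair
#8 head=12: st i12 tail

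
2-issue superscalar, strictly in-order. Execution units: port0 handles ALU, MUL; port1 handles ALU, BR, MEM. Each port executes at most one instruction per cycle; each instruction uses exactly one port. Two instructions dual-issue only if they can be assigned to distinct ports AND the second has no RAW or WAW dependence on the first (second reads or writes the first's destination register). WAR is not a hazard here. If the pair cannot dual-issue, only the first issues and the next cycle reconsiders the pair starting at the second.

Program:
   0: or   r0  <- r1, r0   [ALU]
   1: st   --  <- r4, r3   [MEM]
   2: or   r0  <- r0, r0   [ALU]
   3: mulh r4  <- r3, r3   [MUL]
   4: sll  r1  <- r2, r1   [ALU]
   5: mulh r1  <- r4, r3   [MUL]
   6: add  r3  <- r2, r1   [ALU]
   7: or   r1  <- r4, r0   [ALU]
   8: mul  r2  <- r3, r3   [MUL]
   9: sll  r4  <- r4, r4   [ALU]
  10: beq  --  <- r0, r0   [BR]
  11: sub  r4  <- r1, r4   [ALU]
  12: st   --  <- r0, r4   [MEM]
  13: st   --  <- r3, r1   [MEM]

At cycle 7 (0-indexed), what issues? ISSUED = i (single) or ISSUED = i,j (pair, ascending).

ISSUED = 12

#0 head=0: or.ALU;st.MEM i0+i1 dual
#1 head=2: or.ALU;mulh.MUL i2+i3 dual
#2 head=4: sll.ALU i4 WAW r1
#3 head=5: mulh.MUL i5 RAW r1
#4 head=6: add.ALU;or.ALU i6+i7 dual
#5 head=8: mul.MUL;sll.ALU i8+i9 dual
#6 head=10: beq.BR;sub.ALU i10+i11 dual
#7 head=12: st.MEM i12 no-port MEM/MEM
#8 head=13: st.MEM i13 tail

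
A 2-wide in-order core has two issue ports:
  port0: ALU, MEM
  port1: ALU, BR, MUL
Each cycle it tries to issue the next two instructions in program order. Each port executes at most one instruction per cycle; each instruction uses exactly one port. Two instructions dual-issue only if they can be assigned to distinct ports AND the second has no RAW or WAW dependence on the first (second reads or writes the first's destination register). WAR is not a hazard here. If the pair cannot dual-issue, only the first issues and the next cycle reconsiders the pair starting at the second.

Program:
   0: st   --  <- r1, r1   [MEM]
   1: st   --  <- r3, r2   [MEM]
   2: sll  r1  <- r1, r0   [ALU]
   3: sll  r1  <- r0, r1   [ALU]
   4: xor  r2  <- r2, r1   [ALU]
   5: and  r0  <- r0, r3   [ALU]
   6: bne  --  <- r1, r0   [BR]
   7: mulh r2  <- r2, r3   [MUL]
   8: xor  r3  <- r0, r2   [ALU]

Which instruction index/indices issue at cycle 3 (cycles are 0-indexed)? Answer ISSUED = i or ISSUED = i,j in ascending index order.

ISSUED = 4,5

[0] i0  st  -- no-port MEM/MEM
[1] i1,i2  st sll  -- pair
[2] i3  sll  -- RAW r1
[3] i4,i5  xor and  -- pair
[4] i6  bne  -- no-port BR/MUL
[5] i7  mulh  -- RAW r2
[6] i8  xor  -- tail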